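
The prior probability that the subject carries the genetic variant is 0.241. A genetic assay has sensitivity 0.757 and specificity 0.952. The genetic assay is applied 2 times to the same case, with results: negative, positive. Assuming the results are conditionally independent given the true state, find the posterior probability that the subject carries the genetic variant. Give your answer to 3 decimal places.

Posterior P(H) ≈ 0.561

With H the event that the subject carries the genetic variant, the joint likelihood of the observed sequence is P(data|H) = 0.243·0.757 = 0.18395 and P(data|¬H) = 0.952·0.048 = 0.045696.
Bayes: P(H|data) = 0.241·0.18395 / (0.241·0.18395 + 0.759·0.045696) = 0.044332/0.079015 = 0.5611.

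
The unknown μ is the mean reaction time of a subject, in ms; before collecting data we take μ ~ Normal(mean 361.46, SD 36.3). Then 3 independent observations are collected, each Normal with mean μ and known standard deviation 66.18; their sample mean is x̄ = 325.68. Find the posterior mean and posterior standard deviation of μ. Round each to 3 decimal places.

With known σ, the Normal prior is conjugate. Weight on the data is w = (n/σ²)/(n/σ² + 1/τ₀²) = 0.00068496/(0.00068496+0.00075890) = 0.47440.
Posterior mean = w·x̄ + (1−w)·μ₀ = 0.47440·325.68 + 0.52560·361.46 = 344.486. Posterior variance = 1/(0.00068496+0.00075890) = 692.584, so SD = 26.317.

Posterior mean ≈ 344.486; posterior SD ≈ 26.317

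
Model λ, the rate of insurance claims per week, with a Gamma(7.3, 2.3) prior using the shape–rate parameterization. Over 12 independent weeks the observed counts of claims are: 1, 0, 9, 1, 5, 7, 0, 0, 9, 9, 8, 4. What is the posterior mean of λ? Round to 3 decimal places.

The Poisson likelihood adds the total count to the shape and the number of exposure periods to the rate. Here ∑xᵢ = 53 and n = 12, so shape 7.3→60.3 and rate 2.3→14.3.
Posterior mean = shape/rate = 60.3/14.3 = 4.217.

Posterior mean ≈ 4.217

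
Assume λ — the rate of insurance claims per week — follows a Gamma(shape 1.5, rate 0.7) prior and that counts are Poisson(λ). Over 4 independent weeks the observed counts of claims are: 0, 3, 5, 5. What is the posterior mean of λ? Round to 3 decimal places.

Total count ∑xᵢ = 13 over n = 4 weeks.
Gamma is conjugate to the Poisson likelihood: posterior is Gamma(shape = 1.5+13 = 14.5, rate = 0.7+4 = 4.7).
E[λ | data] = 14.5/4.7 = 3.085.

Posterior mean ≈ 3.085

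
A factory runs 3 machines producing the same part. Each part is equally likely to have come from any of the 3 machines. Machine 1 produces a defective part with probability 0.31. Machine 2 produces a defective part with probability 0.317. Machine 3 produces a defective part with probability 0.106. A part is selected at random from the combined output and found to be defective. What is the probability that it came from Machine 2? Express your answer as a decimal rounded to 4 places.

P(defective|M1) = 0.31; P(defective|M2) = 0.317; P(defective|M3) = 0.106.
Prior × likelihood for each source: 0.333333·0.31=0.1033, 0.333333·0.317=0.1057, 0.333333·0.106=0.03533. Summing gives P(defective) = 0.24433.
P(Machine 2 | defective) = 0.1057 / 0.24433 = 0.4325.

Posterior probability ≈ 0.4325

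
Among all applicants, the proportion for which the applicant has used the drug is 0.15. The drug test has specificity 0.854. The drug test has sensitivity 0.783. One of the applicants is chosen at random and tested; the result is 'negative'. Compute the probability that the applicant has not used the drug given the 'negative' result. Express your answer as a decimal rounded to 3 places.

P(¬H | E) ≈ 0.957

Let H be the event that the applicant has used the drug. P(H) = 0.15, so P(¬H) = 0.85. With E the 'negative' result, P(E|H) = 0.217 and P(E|¬H) = 0.854.
P(E) = 0.217·0.15 + 0.854·0.85 = 0.032550 + 0.72590 = 0.75845.
By Bayes' theorem, P(H|E) = 0.032550 / 0.75845 = 0.043. Hence P(¬H|E) = 1 − 0.043 = 0.957.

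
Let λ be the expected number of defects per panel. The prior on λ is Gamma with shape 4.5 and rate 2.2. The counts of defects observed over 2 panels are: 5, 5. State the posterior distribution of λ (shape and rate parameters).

Total count ∑xᵢ = 10 over n = 2 panels.
Gamma is conjugate to the Poisson likelihood: posterior is Gamma(shape = 4.5+10 = 14.5, rate = 2.2+2 = 4.2).

Posterior: Gamma(shape=14.5, rate=4.2)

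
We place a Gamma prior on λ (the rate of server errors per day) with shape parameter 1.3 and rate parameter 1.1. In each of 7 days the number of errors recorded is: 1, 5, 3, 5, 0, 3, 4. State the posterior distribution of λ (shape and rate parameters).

Posterior: Gamma(shape=22.3, rate=8.1)

The Poisson likelihood adds the total count to the shape and the number of exposure periods to the rate. Here ∑xᵢ = 21 and n = 7, so shape 1.3→22.3 and rate 1.1→8.1.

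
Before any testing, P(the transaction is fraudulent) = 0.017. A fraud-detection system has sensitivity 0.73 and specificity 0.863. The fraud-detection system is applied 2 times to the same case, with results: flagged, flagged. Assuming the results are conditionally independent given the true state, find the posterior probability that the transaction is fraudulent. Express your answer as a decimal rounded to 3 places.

Let H be the event that the transaction is fraudulent; start with P(H) = 0.017. P('flagged'|H) = 0.73, P('flagged'|¬H) = 0.137.
Update on result 1 ('flagged'): P(H) ← 0.73·0.0170 / (0.73·0.0170 + 0.137·0.9830) = 0.012410/0.14708 = 0.0844.
Update on result 2 ('flagged'): P(H) ← 0.73·0.0844 / (0.73·0.0844 + 0.137·0.9156) = 0.061594/0.18703 = 0.3293.

Posterior P(H) ≈ 0.329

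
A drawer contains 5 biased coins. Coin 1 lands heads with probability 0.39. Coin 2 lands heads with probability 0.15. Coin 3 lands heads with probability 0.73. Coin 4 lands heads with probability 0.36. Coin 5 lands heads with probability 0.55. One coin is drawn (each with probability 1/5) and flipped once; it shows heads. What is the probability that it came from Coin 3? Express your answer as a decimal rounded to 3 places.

P(heads|C1) = 0.39; P(heads|C2) = 0.15; P(heads|C3) = 0.73; P(heads|C4) = 0.36; P(heads|C5) = 0.55.
Prior × likelihood for each source: 0.2·0.39=0.07800, 0.2·0.15=0.03000, 0.2·0.73=0.1460, 0.2·0.36=0.07200, 0.2·0.55=0.1100. Summing gives P(heads) = 0.43600.
P(Coin 3 | heads) = 0.1460 / 0.43600 = 0.335.

Posterior probability ≈ 0.335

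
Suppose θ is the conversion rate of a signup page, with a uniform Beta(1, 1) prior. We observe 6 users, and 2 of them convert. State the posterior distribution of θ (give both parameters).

Posterior: Beta(3, 5)

The binomial likelihood is conjugate to the Beta prior: with 2 successes and 4 failures, the posterior is Beta(1+2, 1+4) = Beta(3, 5).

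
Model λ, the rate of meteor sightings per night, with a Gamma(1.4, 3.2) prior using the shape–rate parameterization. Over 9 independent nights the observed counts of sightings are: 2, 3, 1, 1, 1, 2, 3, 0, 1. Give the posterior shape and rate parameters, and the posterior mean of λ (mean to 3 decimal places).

Posterior: Gamma(shape=15.4, rate=12.2); mean ≈ 1.262

Total count ∑xᵢ = 14 over n = 9 nights.
Gamma is conjugate to the Poisson likelihood: posterior is Gamma(shape = 1.4+14 = 15.4, rate = 3.2+9 = 12.2).
Posterior mean = shape/rate = 15.4/12.2 = 1.262.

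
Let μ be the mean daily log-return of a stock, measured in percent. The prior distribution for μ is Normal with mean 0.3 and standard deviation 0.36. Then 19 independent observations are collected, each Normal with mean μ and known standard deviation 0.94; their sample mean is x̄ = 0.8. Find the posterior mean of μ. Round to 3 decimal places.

Posterior mean ≈ 0.668

With known σ, the Normal prior is conjugate. Weight on the data is w = (n/σ²)/(n/σ² + 1/τ₀²) = 21.5029/(21.5029+7.71605) = 0.73592.
Posterior mean = w·x̄ + (1−w)·μ₀ = 0.73592·0.8 + 0.26408·0.3 = 0.668.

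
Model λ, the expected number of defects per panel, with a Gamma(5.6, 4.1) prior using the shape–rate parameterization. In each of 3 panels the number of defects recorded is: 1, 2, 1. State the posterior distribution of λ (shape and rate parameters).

The Poisson likelihood adds the total count to the shape and the number of exposure periods to the rate. Here ∑xᵢ = 4 and n = 3, so shape 5.6→9.6 and rate 4.1→7.1.

Posterior: Gamma(shape=9.6, rate=7.1)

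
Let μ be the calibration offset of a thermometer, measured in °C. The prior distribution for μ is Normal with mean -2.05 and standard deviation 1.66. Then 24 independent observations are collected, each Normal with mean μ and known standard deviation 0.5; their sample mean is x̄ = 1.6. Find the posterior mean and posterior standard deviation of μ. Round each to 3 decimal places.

With known σ, the Normal prior is conjugate. Weight on the data is w = (n/σ²)/(n/σ² + 1/τ₀²) = 96.0000/(96.0000+0.362897) = 0.99623.
Posterior mean = w·x̄ + (1−w)·μ₀ = 0.99623·1.6 + 0.0037659·-2.05 = 1.586. Posterior variance = 1/(96.0000+0.362897) = 0.0103774, so SD = 0.102.

Posterior mean ≈ 1.586; posterior SD ≈ 0.102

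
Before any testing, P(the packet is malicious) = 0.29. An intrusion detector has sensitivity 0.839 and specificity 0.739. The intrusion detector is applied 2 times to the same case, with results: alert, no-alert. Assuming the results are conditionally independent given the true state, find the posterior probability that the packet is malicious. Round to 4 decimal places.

With H the event that the packet is malicious, the joint likelihood of the observed sequence is P(data|H) = 0.839·0.161 = 0.13508 and P(data|¬H) = 0.261·0.739 = 0.19288.
Bayes: P(H|data) = 0.29·0.13508 / (0.29·0.13508 + 0.71·0.19288) = 0.039173/0.17612 = 0.2224.

Posterior P(H) ≈ 0.2224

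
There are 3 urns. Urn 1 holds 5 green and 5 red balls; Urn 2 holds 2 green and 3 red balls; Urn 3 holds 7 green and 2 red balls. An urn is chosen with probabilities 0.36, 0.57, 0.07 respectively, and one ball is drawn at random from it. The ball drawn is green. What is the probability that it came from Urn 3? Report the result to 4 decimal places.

Posterior probability ≈ 0.1177

P(green|Urn 1) = 0.5; P(green|Urn 2) = 0.4; P(green|Urn 3) = 0.7778.
Prior × likelihood for each source: 0.36·0.5=0.1800, 0.57·0.4=0.2280, 0.07·0.7778=0.05444. Summing gives P(green) = 0.46244.
P(Urn 3 | green) = 0.05444 / 0.46244 = 0.1177.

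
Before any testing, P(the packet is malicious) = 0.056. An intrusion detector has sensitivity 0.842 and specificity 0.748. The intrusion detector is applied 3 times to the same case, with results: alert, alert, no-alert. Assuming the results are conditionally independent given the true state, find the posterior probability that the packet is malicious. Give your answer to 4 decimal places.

Let H be the event that the packet is malicious; start with P(H) = 0.056. P('alert'|H) = 0.842, P('alert'|¬H) = 0.252.
Update on result 1 ('alert'): P(H) ← 0.842·0.0560 / (0.842·0.0560 + 0.252·0.9440) = 0.047152/0.28504 = 0.1654.
Update on result 2 ('alert'): P(H) ← 0.842·0.1654 / (0.842·0.1654 + 0.252·0.8346) = 0.13929/0.34960 = 0.3984.
Update on result 3 ('no-alert'): P(H) ← 0.158·0.3984 / (0.158·0.3984 + 0.748·0.6016) = 0.062950/0.51294 = 0.1227.

Posterior P(H) ≈ 0.1227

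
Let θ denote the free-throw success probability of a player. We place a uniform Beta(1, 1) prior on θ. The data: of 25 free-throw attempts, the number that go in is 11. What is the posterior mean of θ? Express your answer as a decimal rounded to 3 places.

The binomial likelihood is conjugate to the Beta prior: with 11 successes and 14 failures, the posterior is Beta(1+11, 1+14) = Beta(12, 15).
Posterior mean = α/(α+β) = 12/27 = 0.444.

Posterior mean ≈ 0.444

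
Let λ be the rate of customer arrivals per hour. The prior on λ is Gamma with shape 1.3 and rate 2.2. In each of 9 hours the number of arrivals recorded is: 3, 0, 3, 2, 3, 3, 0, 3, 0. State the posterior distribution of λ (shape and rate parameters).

The Poisson likelihood adds the total count to the shape and the number of exposure periods to the rate. Here ∑xᵢ = 17 and n = 9, so shape 1.3→18.3 and rate 2.2→11.2.

Posterior: Gamma(shape=18.3, rate=11.2)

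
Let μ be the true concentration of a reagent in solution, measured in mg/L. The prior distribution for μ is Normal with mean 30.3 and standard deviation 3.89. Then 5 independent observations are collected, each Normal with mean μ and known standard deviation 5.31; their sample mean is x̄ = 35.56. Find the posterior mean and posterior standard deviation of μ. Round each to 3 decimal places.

With known σ, the Normal prior is conjugate. Weight on the data is w = (n/σ²)/(n/σ² + 1/τ₀²) = 0.177329/(0.177329+0.0660847) = 0.72851.
Posterior mean = w·x̄ + (1−w)·μ₀ = 0.72851·35.56 + 0.27149·30.3 = 34.132. Posterior variance = 1/(0.177329+0.0660847) = 4.10822, so SD = 2.027.

Posterior mean ≈ 34.132; posterior SD ≈ 2.027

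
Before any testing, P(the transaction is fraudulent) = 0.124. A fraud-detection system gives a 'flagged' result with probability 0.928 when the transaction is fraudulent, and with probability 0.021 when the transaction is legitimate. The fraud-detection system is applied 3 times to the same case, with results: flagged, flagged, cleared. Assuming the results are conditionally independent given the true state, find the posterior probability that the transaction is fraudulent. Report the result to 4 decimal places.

With H the event that the transaction is fraudulent, the joint likelihood of the observed sequence is P(data|H) = 0.928·0.928·0.072 = 0.062005 and P(data|¬H) = 0.021·0.021·0.979 = 0.00043174.
Bayes: P(H|data) = 0.124·0.062005 / (0.124·0.062005 + 0.876·0.00043174) = 0.0076887/0.0080669 = 0.9531.

Posterior P(H) ≈ 0.9531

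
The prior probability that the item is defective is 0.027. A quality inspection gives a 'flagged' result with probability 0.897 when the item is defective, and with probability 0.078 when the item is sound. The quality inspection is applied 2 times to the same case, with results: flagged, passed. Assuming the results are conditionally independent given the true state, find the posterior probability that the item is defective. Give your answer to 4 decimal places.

Let H be the event that the item is defective; start with P(H) = 0.027. P('flagged'|H) = 0.897, P('flagged'|¬H) = 0.078.
Update on result 1 ('flagged'): P(H) ← 0.897·0.0270 / (0.897·0.0270 + 0.078·0.9730) = 0.024219/0.10011 = 0.2419.
Update on result 2 ('passed'): P(H) ← 0.103·0.2419 / (0.103·0.2419 + 0.922·0.7581) = 0.024917/0.72387 = 0.0344.

Posterior P(H) ≈ 0.0344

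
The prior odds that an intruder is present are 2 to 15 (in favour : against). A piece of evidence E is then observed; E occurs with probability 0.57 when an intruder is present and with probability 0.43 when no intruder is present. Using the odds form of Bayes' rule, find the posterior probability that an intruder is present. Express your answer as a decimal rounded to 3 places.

Prior odds = 2/15 = 0.13333.
Likelihood ratio for E = 0.57/0.43 = 1.3256.
Posterior odds = prior odds × LR = 0.17674.
Posterior probability = odds/(1+odds) = 0.17674/1.1767 = 0.150.

Posterior probability ≈ 0.150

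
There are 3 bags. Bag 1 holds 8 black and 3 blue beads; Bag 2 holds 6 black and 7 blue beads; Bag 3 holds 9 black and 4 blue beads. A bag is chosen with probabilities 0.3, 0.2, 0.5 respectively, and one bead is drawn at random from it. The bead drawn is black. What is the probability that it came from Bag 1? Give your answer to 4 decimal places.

Tabulate prior·likelihood by source: [1] prior 0.3, lik 0.7273, product 0.2182; [2] prior 0.2, lik 0.4615, product 0.09231; [3] prior 0.5, lik 0.6923, product 0.3462.
Normalizing constant = 0.65664; the posterior for Bag 1 is its product over the sum, 0.2182/0.65664 = 0.3323.

Posterior probability ≈ 0.3323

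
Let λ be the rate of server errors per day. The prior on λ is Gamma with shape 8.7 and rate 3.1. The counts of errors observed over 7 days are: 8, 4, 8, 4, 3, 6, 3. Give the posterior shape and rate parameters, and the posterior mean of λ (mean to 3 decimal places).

Posterior: Gamma(shape=44.7, rate=10.1); mean ≈ 4.426

The Poisson likelihood adds the total count to the shape and the number of exposure periods to the rate. Here ∑xᵢ = 36 and n = 7, so shape 8.7→44.7 and rate 3.1→10.1.
Posterior mean = shape/rate = 44.7/10.1 = 4.426.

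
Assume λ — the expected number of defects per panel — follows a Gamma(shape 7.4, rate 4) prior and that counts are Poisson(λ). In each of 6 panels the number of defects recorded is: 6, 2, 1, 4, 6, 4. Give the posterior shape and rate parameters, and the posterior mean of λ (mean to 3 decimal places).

Posterior: Gamma(shape=30.4, rate=10); mean ≈ 3.040

Total count ∑xᵢ = 23 over n = 6 panels.
Gamma is conjugate to the Poisson likelihood: posterior is Gamma(shape = 7.4+23 = 30.4, rate = 4+6 = 10).
E[λ | data] = 30.4/10 = 3.040.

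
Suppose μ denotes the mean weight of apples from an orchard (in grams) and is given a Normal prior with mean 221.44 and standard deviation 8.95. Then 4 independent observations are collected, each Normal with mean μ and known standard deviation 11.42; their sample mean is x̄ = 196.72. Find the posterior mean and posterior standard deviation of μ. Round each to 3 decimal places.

Posterior mean ≈ 203.871; posterior SD ≈ 4.814

With known σ, the Normal prior is conjugate. Weight on the data is w = (n/σ²)/(n/σ² + 1/τ₀²) = 0.0306710/(0.0306710+0.0124840) = 0.71072.
Posterior mean = w·x̄ + (1−w)·μ₀ = 0.71072·196.72 + 0.28928·221.44 = 203.871. Posterior variance = 1/(0.0306710+0.0124840) = 23.1723, so SD = 4.814.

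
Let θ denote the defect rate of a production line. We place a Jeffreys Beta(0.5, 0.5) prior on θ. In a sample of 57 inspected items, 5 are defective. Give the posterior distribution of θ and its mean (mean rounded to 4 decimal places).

Posterior: Beta(5.5, 52.5); mean ≈ 0.0948

Observing 5 successes and 52 failures updates Beta(0.5, 0.5) by adding the success and failure counts to the two shape parameters: α = 0.5+5 = 5.5, β = 0.5+52 = 52.5.
E[θ | data] = 5.5/(5.5+52.5) = 0.0948.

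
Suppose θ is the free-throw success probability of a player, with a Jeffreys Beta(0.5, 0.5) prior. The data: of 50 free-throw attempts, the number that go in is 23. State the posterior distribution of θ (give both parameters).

The binomial likelihood is conjugate to the Beta prior: with 23 successes and 27 failures, the posterior is Beta(0.5+23, 0.5+27) = Beta(23.5, 27.5).

Posterior: Beta(23.5, 27.5)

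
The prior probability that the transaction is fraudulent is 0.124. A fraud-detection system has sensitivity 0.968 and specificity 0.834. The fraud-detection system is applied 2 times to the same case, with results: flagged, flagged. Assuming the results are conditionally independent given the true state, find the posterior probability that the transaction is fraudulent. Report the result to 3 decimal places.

Let H be the event that the transaction is fraudulent; start with P(H) = 0.124. P('flagged'|H) = 0.968, P('flagged'|¬H) = 0.166.
Update on result 1 ('flagged'): P(H) ← 0.968·0.1240 / (0.968·0.1240 + 0.166·0.8760) = 0.12003/0.26545 = 0.4522.
Update on result 2 ('flagged'): P(H) ← 0.968·0.4522 / (0.968·0.4522 + 0.166·0.5478) = 0.43772/0.52865 = 0.8280.

Posterior P(H) ≈ 0.828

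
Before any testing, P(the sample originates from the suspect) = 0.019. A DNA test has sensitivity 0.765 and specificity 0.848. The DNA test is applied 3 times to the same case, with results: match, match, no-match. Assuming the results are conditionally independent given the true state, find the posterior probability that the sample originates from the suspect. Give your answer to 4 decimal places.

Posterior P(H) ≈ 0.1197

Let H be the event that the sample originates from the suspect; start with P(H) = 0.019. P('match'|H) = 0.765, P('match'|¬H) = 0.152.
Update on result 1 ('match'): P(H) ← 0.765·0.0190 / (0.765·0.0190 + 0.152·0.9810) = 0.014535/0.16365 = 0.0888.
Update on result 2 ('match'): P(H) ← 0.765·0.0888 / (0.765·0.0888 + 0.152·0.9112) = 0.067947/0.20645 = 0.3291.
Update on result 3 ('no-match'): P(H) ← 0.235·0.3291 / (0.235·0.3291 + 0.848·0.6709) = 0.077344/0.64625 = 0.1197.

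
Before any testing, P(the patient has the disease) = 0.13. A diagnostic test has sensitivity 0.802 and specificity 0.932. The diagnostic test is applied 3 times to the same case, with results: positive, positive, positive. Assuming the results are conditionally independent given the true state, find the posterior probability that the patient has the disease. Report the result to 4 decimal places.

Posterior P(H) ≈ 0.9959

Let H be the event that the patient has the disease; start with P(H) = 0.13. P('positive'|H) = 0.802, P('positive'|¬H) = 0.068.
Update on result 1 ('positive'): P(H) ← 0.802·0.1300 / (0.802·0.1300 + 0.068·0.8700) = 0.10426/0.16342 = 0.6380.
Update on result 2 ('positive'): P(H) ← 0.802·0.6380 / (0.802·0.6380 + 0.068·0.3620) = 0.51167/0.53628 = 0.9541.
Update on result 3 ('positive'): P(H) ← 0.802·0.9541 / (0.802·0.9541 + 0.068·0.0459) = 0.76519/0.76831 = 0.9959.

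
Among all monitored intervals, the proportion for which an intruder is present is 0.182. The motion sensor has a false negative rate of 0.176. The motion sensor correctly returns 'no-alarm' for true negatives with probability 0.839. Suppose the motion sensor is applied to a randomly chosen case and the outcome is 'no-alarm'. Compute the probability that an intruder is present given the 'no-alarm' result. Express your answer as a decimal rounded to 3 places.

Let H be the event that an intruder is present. P(H) = 0.182, so P(¬H) = 0.818. With E the 'no-alarm' result, P(E|H) = 0.176 and P(E|¬H) = 0.839.
P(E) = 0.176·0.182 + 0.839·0.818 = 0.032032 + 0.68630 = 0.71833.
By Bayes' theorem, P(H|E) = 0.032032 / 0.71833 = 0.045.

P(H | E) ≈ 0.045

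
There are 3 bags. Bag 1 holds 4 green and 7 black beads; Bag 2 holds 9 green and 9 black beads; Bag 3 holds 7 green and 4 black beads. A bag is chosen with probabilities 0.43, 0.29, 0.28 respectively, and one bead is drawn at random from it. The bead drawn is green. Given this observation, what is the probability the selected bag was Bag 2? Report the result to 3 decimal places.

P(green|Bag 1) = 0.3636; P(green|Bag 2) = 0.5; P(green|Bag 3) = 0.6364.
Prior × likelihood for each source: 0.43·0.3636=0.1564, 0.29·0.5=0.1450, 0.28·0.6364=0.1782. Summing gives P(green) = 0.47955.
P(Bag 2 | green) = 0.1450 / 0.47955 = 0.302.

Posterior probability ≈ 0.302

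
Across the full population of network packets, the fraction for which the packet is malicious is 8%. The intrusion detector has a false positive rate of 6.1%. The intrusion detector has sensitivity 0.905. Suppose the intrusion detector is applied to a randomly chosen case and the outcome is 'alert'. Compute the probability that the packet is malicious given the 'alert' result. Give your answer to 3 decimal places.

P(H | E) ≈ 0.563

Let H be the event that the packet is malicious. P(H) = 0.08, so P(¬H) = 0.92. With E the 'alert' result, P(E|H) = 0.905 and P(E|¬H) = 0.061.
P(E) = 0.905·0.08 + 0.061·0.92 = 0.072400 + 0.056120 = 0.12852.
By Bayes' theorem, P(H|E) = 0.072400 / 0.12852 = 0.563.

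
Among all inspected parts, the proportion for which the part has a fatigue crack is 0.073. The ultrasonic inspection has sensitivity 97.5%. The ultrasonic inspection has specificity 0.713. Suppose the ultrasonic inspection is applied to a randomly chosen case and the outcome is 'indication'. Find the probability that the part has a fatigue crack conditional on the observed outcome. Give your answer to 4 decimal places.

P(H | E) ≈ 0.2111

Write H for 'the part has a fatigue crack'. Prior odds H:¬H = 0.073/0.927 = 0.078749. For the 'indication' outcome, the likelihood ratio is 0.975/0.287 = 3.3972.
Posterior odds = 0.078749 × 3.3972 = 0.26753, so P(H|E) = 0.26753/(1+0.26753) = 0.2111.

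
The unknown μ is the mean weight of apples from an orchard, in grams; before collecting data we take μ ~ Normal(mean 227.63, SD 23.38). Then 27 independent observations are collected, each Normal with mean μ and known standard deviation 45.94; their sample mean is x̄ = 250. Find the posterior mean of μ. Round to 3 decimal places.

With known σ, the Normal prior is conjugate. Weight on the data is w = (n/σ²)/(n/σ² + 1/τ₀²) = 0.0127933/(0.0127933+0.00182941) = 0.87489.
Posterior mean = w·x̄ + (1−w)·μ₀ = 0.87489·250 + 0.12511·227.63 = 247.201.

Posterior mean ≈ 247.201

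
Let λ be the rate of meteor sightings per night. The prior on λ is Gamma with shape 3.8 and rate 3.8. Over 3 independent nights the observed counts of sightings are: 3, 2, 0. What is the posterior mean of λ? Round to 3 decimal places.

Posterior mean ≈ 1.294

Total count ∑xᵢ = 5 over n = 3 nights.
Gamma is conjugate to the Poisson likelihood: posterior is Gamma(shape = 3.8+5 = 8.8, rate = 3.8+3 = 6.8).
E[λ | data] = 8.8/6.8 = 1.294.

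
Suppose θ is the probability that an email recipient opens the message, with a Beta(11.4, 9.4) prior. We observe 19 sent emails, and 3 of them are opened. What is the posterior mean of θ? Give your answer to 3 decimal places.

The binomial likelihood is conjugate to the Beta prior: with 3 successes and 16 failures, the posterior is Beta(11.4+3, 9.4+16) = Beta(14.4, 25.4).
Posterior mean = α/(α+β) = 14.4/39.8 = 0.362.

Posterior mean ≈ 0.362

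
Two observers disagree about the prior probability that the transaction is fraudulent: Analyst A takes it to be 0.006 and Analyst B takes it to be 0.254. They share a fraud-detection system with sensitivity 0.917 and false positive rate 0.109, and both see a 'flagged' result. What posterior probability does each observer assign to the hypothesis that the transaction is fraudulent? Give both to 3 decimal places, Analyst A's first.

P('+'|H) = 0.917, P('+'|¬H) = 0.109.
Analyst A: numerator 0.917·0.006 = 0.0055020; evidence = 0.0055020+0.109·0.994 = 0.11385; posterior = 0.048.
Analyst B: numerator 0.917·0.254 = 0.23292; evidence = 0.23292+0.109·0.746 = 0.31423; posterior = 0.741.

Analyst A: 0.048; Analyst B: 0.741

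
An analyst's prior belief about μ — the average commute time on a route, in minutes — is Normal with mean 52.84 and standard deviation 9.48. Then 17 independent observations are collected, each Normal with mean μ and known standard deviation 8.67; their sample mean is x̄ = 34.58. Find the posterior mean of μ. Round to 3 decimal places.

Prior precision 1/τ₀² = 1/9.48² = 0.0111271; data precision n/σ² = 17/8.67² = 0.226157.
Posterior precision = 0.0111271 + 0.226157 = 0.237284.
Posterior mean = (0.0111271·52.84 + 0.226157·34.58) / 0.237284 = 35.436.

Posterior mean ≈ 35.436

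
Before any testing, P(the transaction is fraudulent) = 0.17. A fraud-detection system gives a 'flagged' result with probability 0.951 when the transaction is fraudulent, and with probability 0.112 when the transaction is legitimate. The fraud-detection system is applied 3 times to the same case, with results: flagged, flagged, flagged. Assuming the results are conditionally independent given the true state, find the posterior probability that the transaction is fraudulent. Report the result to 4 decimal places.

Posterior P(H) ≈ 0.9921

Let H be the event that the transaction is fraudulent; start with P(H) = 0.17. P('flagged'|H) = 0.951, P('flagged'|¬H) = 0.112.
Update on result 1 ('flagged'): P(H) ← 0.951·0.1700 / (0.951·0.1700 + 0.112·0.8300) = 0.16167/0.25463 = 0.6349.
Update on result 2 ('flagged'): P(H) ← 0.951·0.6349 / (0.951·0.6349 + 0.112·0.3651) = 0.60381/0.64470 = 0.9366.
Update on result 3 ('flagged'): P(H) ← 0.951·0.9366 / (0.951·0.9366 + 0.112·0.0634) = 0.89068/0.89779 = 0.9921.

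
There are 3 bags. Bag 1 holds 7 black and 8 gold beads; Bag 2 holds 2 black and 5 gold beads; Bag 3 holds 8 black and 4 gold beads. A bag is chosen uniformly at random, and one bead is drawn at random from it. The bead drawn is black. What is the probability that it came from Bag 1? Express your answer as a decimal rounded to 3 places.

Tabulate prior·likelihood by source: [1] prior 0.333333, lik 0.4667, product 0.1556; [2] prior 0.333333, lik 0.2857, product 0.09524; [3] prior 0.333333, lik 0.6667, product 0.2222.
Normalizing constant = 0.47302; the posterior for Bag 1 is its product over the sum, 0.1556/0.47302 = 0.329.

Posterior probability ≈ 0.329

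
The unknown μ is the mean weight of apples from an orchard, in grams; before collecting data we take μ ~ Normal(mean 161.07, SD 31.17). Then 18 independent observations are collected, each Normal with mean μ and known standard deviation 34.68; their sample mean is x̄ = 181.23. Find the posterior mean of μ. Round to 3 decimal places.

With known σ, the Normal prior is conjugate. Weight on the data is w = (n/σ²)/(n/σ² + 1/τ₀²) = 0.0149663/(0.0149663+0.00102926) = 0.93565.
Posterior mean = w·x̄ + (1−w)·μ₀ = 0.93565·181.23 + 0.064347·161.07 = 179.933.

Posterior mean ≈ 179.933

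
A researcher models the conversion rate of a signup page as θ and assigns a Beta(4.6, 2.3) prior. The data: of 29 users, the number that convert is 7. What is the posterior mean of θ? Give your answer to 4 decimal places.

The binomial likelihood is conjugate to the Beta prior: with 7 successes and 22 failures, the posterior is Beta(4.6+7, 2.3+22) = Beta(11.6, 24.3).
Posterior mean = α/(α+β) = 11.6/35.9 = 0.3231.

Posterior mean ≈ 0.3231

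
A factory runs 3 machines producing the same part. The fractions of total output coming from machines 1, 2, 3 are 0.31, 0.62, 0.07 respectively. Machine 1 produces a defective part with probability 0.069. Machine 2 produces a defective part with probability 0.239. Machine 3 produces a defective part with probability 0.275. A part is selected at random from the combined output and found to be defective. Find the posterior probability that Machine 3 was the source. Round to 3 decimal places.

Tabulate prior·likelihood by source: [1] prior 0.31, lik 0.069, product 0.02139; [2] prior 0.62, lik 0.239, product 0.1482; [3] prior 0.07, lik 0.275, product 0.01925.
Normalizing constant = 0.18882; the posterior for Machine 3 is its product over the sum, 0.01925/0.18882 = 0.102.

Posterior probability ≈ 0.102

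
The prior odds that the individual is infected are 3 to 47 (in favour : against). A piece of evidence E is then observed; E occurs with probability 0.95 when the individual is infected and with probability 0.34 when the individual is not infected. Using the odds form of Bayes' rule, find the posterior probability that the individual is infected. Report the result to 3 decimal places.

Prior odds = 3/47 = 0.063830. In log-odds, ln(0.063830) = -2.7515.
Add log likelihood ratio: ln(2.7941) = 1.0275.
Posterior log-odds = -1.7240, so posterior odds = exp(-1.7240) = 0.17835. Converting, P(H|E) = 0.17835/1.1783 = 0.151.

Posterior probability ≈ 0.151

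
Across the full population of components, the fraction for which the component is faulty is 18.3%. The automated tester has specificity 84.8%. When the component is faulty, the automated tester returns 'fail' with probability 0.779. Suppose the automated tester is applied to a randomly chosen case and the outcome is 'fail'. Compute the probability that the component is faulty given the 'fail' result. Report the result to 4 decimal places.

Write H for 'the component is faulty'. Prior odds H:¬H = 0.183/0.817 = 0.22399. For the 'fail' outcome, the likelihood ratio is 0.779/0.152 = 5.1250.
Posterior odds = 0.22399 × 5.1250 = 1.1479, so P(H|E) = 1.1479/(1+1.1479) = 0.5344.

P(H | E) ≈ 0.5344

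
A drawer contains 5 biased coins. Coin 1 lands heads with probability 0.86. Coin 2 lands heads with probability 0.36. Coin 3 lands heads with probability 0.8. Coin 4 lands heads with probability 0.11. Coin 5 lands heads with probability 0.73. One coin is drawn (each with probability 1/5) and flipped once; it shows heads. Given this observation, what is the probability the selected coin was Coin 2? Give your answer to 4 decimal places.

P(heads|C1) = 0.86; P(heads|C2) = 0.36; P(heads|C3) = 0.8; P(heads|C4) = 0.11; P(heads|C5) = 0.73.
Prior × likelihood for each source: 0.2·0.86=0.1720, 0.2·0.36=0.07200, 0.2·0.8=0.1600, 0.2·0.11=0.02200, 0.2·0.73=0.1460. Summing gives P(heads) = 0.57200.
P(Coin 2 | heads) = 0.07200 / 0.57200 = 0.1259.

Posterior probability ≈ 0.1259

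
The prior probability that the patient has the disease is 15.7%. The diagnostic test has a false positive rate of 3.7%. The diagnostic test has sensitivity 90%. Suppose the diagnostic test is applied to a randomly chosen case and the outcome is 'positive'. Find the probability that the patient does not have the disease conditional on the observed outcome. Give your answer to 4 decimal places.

Let H be the event that the patient has the disease. P(H) = 0.157, so P(¬H) = 0.843. With E the 'positive' result, P(E|H) = 0.9 and P(E|¬H) = 0.037.
P(E) = 0.9·0.157 + 0.037·0.843 = 0.14130 + 0.031191 = 0.17249.
By Bayes' theorem, P(H|E) = 0.14130 / 0.17249 = 0.8192. Hence P(¬H|E) = 1 − 0.8192 = 0.1808.

P(¬H | E) ≈ 0.1808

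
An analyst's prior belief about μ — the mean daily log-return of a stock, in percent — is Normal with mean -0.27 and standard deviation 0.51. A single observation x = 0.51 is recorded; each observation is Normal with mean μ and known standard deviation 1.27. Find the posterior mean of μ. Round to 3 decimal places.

Prior precision 1/τ₀² = 1/0.51² = 3.84468; data precision n/σ² = 1/1.27² = 0.620001.
Posterior precision = 3.84468 + 0.620001 = 4.46468.
Posterior mean = (3.84468·-0.27 + 0.620001·0.51) / 4.46468 = -0.162.

Posterior mean ≈ -0.162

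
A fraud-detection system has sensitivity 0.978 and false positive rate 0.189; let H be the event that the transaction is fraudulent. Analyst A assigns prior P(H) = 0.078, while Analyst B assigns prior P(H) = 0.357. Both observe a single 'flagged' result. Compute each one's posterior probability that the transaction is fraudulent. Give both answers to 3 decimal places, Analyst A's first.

Analyst A: 0.304; Analyst B: 0.742

P('+'|H) = 0.978, P('+'|¬H) = 0.189.
Analyst A: numerator 0.978·0.078 = 0.076284; evidence = 0.076284+0.189·0.922 = 0.25054; posterior = 0.304.
Analyst B: numerator 0.978·0.357 = 0.34915; evidence = 0.34915+0.189·0.643 = 0.47067; posterior = 0.742.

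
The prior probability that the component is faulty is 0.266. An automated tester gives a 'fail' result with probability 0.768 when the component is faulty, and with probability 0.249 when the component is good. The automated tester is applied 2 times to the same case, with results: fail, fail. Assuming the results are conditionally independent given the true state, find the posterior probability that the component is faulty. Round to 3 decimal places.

Posterior P(H) ≈ 0.775

Let H be the event that the component is faulty; start with P(H) = 0.266. P('fail'|H) = 0.768, P('fail'|¬H) = 0.249.
Update on result 1 ('fail'): P(H) ← 0.768·0.2660 / (0.768·0.2660 + 0.249·0.7340) = 0.20429/0.38705 = 0.5278.
Update on result 2 ('fail'): P(H) ← 0.768·0.5278 / (0.768·0.5278 + 0.249·0.4722) = 0.40535/0.52293 = 0.7752.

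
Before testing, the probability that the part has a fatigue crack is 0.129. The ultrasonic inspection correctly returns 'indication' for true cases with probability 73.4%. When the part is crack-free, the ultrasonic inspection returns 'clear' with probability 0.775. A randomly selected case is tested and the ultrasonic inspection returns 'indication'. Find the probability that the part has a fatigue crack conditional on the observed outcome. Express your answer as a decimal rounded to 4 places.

P(H | E) ≈ 0.3258

Let H be the event that the part has a fatigue crack. P(H) = 0.129, so P(¬H) = 0.871. With E the 'indication' result, P(E|H) = 0.734 and P(E|¬H) = 0.225.
P(E) = 0.734·0.129 + 0.225·0.871 = 0.094686 + 0.19598 = 0.29066.
By Bayes' theorem, P(H|E) = 0.094686 / 0.29066 = 0.3258.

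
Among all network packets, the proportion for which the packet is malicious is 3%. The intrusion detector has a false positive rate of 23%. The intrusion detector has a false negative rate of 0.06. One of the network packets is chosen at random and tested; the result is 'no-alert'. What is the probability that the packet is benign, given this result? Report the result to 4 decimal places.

P(¬H | E) ≈ 0.9976

Let H be the event that the packet is malicious. P(H) = 0.03, so P(¬H) = 0.97. With E the 'no-alert' result, P(E|H) = 0.06 and P(E|¬H) = 0.77.
P(E) = 0.06·0.03 + 0.77·0.97 = 0.0018000 + 0.74690 = 0.74870.
By Bayes' theorem, P(H|E) = 0.0018000 / 0.74870 = 0.0024. Hence P(¬H|E) = 1 − 0.0024 = 0.9976.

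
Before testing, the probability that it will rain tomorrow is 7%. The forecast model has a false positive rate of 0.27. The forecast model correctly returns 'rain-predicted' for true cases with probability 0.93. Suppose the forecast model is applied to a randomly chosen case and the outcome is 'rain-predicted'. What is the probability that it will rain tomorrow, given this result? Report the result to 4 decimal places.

P(H | E) ≈ 0.2059

Let H be the event that it will rain tomorrow. P(H) = 0.07, so P(¬H) = 0.93. With E the 'rain-predicted' result, P(E|H) = 0.93 and P(E|¬H) = 0.27.
P(E) = 0.93·0.07 + 0.27·0.93 = 0.065100 + 0.25110 = 0.31620.
By Bayes' theorem, P(H|E) = 0.065100 / 0.31620 = 0.2059.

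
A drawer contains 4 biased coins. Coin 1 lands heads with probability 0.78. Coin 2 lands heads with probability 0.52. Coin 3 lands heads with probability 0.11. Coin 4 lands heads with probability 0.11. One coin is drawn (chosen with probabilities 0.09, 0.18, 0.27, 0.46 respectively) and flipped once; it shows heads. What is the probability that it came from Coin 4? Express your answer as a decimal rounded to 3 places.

Tabulate prior·likelihood by source: [1] prior 0.09, lik 0.78, product 0.07020; [2] prior 0.18, lik 0.52, product 0.09360; [3] prior 0.27, lik 0.11, product 0.02970; [4] prior 0.46, lik 0.11, product 0.05060.
Normalizing constant = 0.24410; the posterior for Coin 4 is its product over the sum, 0.05060/0.24410 = 0.207.

Posterior probability ≈ 0.207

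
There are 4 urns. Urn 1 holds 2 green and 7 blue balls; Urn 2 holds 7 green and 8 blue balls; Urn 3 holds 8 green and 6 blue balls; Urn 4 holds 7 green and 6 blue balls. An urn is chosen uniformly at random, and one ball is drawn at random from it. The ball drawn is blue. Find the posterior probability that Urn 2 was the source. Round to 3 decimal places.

Posterior probability ≈ 0.242

P(blue|Urn 1) = 0.7778; P(blue|Urn 2) = 0.5333; P(blue|Urn 3) = 0.4286; P(blue|Urn 4) = 0.4615.
Prior × likelihood for each source: 0.25·0.7778=0.1944, 0.25·0.5333=0.1333, 0.25·0.4286=0.1071, 0.25·0.4615=0.1154. Summing gives P(blue) = 0.55031.
P(Urn 2 | blue) = 0.1333 / 0.55031 = 0.242.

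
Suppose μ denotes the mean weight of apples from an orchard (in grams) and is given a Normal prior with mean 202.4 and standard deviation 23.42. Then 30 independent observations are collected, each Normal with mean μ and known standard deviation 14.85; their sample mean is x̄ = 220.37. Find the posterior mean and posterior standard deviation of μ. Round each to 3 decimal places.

With known σ, the Normal prior is conjugate. Weight on the data is w = (n/σ²)/(n/σ² + 1/τ₀²) = 0.136041/(0.136041+0.00182317) = 0.98678.
Posterior mean = w·x̄ + (1−w)·μ₀ = 0.98678·220.37 + 0.013224·202.4 = 220.132. Posterior variance = 1/(0.136041+0.00182317) = 7.25354, so SD = 2.693.

Posterior mean ≈ 220.132; posterior SD ≈ 2.693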